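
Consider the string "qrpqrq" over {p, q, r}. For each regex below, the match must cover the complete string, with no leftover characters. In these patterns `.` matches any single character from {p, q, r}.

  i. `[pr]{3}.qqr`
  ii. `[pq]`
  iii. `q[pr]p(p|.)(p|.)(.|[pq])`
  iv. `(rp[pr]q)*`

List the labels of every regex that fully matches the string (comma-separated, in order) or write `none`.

iii

i → no match — must end with "qqr"
ii → no match
iii → match
iv → no match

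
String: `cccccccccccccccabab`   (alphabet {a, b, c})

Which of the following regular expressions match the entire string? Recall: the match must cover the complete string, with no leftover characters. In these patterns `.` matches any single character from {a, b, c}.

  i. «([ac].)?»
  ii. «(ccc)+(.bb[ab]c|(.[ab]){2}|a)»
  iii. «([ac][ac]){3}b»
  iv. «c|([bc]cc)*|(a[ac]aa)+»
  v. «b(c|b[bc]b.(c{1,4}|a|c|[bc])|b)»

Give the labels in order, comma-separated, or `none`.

ii

i → no match
ii → match
iii → no match
iv → no match
v → no match — must start with `b`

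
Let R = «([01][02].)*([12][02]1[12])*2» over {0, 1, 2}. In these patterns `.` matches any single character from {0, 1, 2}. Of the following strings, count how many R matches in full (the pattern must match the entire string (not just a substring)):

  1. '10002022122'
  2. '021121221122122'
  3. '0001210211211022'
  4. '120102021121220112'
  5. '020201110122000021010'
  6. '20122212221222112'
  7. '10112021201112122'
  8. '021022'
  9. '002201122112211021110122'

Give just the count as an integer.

1. '10002022122' → match
2 → match
3 → match
4 → match
5 → no match — must end with '2'
6 → match
7 → no match
8. '021022' → no match
9 → no match
Total matched: 5

5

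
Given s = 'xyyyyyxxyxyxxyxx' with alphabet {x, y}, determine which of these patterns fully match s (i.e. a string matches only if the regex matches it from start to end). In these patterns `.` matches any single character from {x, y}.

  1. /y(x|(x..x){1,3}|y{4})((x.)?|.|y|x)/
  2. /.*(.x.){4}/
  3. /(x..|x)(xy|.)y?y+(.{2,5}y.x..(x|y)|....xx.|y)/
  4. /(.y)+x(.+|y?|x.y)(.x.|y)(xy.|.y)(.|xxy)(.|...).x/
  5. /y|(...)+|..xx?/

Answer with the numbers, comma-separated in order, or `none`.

3, 4

1 → no match — must start with 'y'
2 → no match
3 → match
4 → match
5 → no match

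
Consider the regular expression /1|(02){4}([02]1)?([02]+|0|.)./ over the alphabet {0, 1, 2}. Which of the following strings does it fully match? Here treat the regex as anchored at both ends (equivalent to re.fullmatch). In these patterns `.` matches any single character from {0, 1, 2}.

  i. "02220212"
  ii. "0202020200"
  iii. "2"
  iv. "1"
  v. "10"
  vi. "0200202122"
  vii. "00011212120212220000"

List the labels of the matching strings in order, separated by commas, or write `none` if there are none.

ii, iv

i → no match
ii → match
iii → no match
iv → match
v → no match
vi → no match
vii → no match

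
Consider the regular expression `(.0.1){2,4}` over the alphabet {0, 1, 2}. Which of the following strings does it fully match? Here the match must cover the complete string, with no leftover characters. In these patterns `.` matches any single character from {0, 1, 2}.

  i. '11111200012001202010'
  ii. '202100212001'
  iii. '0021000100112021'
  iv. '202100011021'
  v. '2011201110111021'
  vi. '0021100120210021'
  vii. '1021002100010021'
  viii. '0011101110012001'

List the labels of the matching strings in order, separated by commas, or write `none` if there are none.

i → no match — must end with '1'
ii. '202100212001' → match
iii → match
iv. '202100011021' → match
v → match
vi → match
vii → match
viii → match

ii, iii, iv, v, vi, vii, viii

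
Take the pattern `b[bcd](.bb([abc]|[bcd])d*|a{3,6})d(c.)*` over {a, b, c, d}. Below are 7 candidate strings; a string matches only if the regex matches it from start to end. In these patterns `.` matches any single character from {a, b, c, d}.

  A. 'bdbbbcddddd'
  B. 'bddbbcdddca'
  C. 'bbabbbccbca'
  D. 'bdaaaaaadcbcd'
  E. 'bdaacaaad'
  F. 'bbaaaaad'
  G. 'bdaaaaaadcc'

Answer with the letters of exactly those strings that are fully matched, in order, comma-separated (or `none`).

A, B, D, F, G

A → match
B → match
C → no match
D → match
E → no match
F → match
G → match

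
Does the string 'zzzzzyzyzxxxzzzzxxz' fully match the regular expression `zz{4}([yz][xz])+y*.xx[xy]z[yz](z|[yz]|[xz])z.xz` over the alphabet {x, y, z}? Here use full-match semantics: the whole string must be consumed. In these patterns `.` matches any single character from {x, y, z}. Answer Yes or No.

Yes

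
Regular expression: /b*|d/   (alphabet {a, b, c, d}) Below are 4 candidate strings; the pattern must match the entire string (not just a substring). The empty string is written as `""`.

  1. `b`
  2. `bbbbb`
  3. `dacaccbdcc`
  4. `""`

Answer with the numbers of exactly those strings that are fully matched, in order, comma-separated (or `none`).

1 → match
2 → match
3 → no match
4 → match

1, 2, 4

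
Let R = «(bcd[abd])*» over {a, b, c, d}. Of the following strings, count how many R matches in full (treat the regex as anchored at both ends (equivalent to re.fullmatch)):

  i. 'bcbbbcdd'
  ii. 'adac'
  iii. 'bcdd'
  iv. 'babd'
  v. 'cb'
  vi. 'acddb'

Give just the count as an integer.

1

i → no match
ii → no match
iii → match
iv → no match
v → no match
vi → no match
Total matched: 1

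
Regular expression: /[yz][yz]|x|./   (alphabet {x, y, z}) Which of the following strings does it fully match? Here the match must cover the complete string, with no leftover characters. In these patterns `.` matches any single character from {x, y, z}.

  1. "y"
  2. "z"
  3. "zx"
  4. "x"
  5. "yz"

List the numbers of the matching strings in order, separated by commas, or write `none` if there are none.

1. "y" → match
2. "z" → match
3. "zx" → no match
4. "x" → match
5. "yz" → match

1, 2, 4, 5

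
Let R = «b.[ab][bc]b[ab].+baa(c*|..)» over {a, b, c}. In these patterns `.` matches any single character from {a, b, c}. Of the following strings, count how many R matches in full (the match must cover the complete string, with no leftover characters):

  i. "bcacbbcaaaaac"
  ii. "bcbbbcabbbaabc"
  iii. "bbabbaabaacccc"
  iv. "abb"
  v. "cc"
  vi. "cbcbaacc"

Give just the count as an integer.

i → no match
ii → no match
iii → match
iv → no match — must start with "b"
v → no match — must start with "b"
vi → no match — must start with "b"
Total matched: 1

1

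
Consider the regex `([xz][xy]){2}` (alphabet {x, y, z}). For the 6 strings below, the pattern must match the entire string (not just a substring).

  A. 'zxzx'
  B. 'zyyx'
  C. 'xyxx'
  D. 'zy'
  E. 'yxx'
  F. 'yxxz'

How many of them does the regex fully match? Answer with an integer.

2

A → match
B → no match
C → match
D → no match
E → no match
F → no match
Total matched: 2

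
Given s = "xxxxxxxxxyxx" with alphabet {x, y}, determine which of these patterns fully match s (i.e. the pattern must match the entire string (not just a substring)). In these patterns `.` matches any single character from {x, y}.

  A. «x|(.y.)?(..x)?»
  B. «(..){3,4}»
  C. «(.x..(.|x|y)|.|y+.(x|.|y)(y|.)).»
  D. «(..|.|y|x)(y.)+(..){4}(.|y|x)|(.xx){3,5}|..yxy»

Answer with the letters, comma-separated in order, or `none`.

D

A → no match
B → no match
C → no match
D → match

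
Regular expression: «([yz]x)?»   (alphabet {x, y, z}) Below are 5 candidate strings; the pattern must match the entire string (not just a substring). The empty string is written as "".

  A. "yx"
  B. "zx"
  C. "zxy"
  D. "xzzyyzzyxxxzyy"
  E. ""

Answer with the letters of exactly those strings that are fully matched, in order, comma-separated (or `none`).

A, B, E

A → match
B → match
C → no match
D → no match
E → match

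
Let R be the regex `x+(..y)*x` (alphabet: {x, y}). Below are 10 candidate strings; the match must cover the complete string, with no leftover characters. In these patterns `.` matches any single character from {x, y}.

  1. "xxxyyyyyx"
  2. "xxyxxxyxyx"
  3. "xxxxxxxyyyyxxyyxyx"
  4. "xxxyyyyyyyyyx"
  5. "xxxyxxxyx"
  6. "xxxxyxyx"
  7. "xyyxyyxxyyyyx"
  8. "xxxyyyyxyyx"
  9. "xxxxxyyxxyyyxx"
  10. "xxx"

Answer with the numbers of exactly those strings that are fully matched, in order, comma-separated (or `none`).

1, 3, 4, 6, 8, 10

1 → match
2 → no match
3 → match
4 → match
5 → no match
6 → match
7 → no match
8 → match
9 → no match
10 → match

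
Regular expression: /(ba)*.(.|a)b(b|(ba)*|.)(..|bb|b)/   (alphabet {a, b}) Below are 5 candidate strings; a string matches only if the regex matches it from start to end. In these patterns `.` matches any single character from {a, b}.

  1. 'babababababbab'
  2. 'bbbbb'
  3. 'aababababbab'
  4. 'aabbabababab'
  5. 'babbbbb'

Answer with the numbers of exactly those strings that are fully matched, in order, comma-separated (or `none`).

1, 2, 4, 5

1 → match
2 → match
3 → no match
4 → match
5 → match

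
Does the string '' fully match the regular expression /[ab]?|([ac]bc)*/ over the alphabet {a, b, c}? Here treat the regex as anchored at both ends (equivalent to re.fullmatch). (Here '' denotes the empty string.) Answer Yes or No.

Yes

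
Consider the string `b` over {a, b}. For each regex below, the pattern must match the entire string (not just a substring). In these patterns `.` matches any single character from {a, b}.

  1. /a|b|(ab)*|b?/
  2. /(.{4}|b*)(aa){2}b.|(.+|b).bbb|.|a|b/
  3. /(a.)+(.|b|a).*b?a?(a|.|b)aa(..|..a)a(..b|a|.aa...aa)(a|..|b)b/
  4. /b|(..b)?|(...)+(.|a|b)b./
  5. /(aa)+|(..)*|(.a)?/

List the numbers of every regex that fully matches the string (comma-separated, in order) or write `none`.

1 → match
2 → match
3 → no match — must start with `a`
4 → match
5 → no match

1, 2, 4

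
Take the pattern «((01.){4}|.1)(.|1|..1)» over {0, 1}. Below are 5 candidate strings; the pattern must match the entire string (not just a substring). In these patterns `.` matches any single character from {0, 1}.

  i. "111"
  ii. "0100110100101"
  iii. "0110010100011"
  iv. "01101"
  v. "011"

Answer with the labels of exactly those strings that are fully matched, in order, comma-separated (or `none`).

i → match
ii → match
iii → no match
iv → match
v → match

i, ii, iv, v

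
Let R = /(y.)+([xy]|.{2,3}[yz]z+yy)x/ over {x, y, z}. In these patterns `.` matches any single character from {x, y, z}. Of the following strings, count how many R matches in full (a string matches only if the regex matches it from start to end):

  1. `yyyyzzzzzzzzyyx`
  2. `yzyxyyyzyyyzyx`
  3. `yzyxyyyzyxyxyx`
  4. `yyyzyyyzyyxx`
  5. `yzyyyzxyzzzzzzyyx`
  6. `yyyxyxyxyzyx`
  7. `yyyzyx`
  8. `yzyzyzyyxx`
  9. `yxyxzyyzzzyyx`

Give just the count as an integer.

9

1 → match
2 → match
3 → match
4 → match
5 → match
6 → match
7 → match
8 → match
9 → match
Total matched: 9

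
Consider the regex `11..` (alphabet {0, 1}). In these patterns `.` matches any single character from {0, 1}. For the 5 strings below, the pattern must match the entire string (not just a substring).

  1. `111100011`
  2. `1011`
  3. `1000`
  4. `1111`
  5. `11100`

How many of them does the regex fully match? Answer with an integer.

1

1 → no match
2 → no match — must start with `11`
3 → no match — must start with `11`
4 → match
5 → no match
Total matched: 1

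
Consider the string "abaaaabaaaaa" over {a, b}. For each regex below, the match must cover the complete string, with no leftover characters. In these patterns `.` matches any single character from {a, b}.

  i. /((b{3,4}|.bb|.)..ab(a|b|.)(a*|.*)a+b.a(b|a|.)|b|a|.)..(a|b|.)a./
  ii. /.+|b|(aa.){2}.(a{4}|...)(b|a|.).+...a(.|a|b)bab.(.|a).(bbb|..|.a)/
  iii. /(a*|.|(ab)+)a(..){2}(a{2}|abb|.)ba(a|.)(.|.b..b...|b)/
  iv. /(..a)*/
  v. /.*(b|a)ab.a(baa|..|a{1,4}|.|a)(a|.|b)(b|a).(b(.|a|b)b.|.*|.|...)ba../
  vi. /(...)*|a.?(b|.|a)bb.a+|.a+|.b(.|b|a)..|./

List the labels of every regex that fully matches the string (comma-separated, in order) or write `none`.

i → no match
ii → match
iii → no match
iv → match
v → no match
vi → match

ii, iv, vi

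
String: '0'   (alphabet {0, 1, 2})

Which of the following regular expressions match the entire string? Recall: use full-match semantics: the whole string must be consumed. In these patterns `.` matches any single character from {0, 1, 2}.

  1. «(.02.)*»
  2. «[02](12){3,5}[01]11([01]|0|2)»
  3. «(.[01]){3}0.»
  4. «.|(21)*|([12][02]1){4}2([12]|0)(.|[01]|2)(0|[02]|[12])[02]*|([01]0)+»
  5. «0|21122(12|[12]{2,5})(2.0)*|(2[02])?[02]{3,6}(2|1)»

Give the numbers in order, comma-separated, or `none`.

4, 5

1 → no match
2 → no match
3 → no match
4 → match
5 → match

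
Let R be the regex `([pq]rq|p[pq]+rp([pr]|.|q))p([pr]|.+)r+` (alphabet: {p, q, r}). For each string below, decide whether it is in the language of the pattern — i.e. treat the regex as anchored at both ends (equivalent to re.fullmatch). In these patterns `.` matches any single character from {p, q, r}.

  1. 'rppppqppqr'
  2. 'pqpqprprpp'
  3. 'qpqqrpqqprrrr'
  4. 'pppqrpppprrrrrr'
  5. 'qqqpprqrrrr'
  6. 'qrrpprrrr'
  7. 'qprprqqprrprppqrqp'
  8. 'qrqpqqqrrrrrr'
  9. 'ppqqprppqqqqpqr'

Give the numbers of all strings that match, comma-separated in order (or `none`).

1 → no match
2 → no match — must end with 'r'
3 → no match
4 → match
5 → no match
6 → no match
7 → no match — must end with 'r'
8 → match
9 → no match

4, 8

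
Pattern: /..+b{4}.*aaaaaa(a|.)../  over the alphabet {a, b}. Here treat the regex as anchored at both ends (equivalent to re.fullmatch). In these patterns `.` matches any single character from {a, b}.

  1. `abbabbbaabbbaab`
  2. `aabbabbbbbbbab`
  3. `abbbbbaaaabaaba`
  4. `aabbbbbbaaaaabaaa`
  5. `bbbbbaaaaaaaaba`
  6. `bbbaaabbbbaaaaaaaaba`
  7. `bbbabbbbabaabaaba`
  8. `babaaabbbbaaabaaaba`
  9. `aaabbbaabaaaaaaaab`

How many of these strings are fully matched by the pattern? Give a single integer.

1 → no match
2 → no match
3 → no match
4 → no match
5 → no match
6 → match
7 → no match
8 → no match
9 → no match
Total matched: 1

1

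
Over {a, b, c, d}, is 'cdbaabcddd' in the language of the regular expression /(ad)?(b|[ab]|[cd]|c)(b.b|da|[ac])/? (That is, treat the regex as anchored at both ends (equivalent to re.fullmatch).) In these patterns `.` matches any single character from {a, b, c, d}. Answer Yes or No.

No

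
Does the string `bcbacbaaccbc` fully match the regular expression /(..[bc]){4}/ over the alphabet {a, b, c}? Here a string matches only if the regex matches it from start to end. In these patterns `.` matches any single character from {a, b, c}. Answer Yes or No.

Yes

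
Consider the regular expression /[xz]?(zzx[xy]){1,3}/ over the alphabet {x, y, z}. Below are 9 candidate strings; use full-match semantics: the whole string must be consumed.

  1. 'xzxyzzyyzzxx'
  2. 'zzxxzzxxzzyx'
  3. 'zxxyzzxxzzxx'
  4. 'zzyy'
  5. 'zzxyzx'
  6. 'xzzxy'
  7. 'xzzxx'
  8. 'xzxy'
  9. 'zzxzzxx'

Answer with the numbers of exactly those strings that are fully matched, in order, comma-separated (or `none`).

1 → no match
2 → no match
3 → no match
4 → no match
5 → no match
6 → match
7 → match
8 → no match
9 → no match

6, 7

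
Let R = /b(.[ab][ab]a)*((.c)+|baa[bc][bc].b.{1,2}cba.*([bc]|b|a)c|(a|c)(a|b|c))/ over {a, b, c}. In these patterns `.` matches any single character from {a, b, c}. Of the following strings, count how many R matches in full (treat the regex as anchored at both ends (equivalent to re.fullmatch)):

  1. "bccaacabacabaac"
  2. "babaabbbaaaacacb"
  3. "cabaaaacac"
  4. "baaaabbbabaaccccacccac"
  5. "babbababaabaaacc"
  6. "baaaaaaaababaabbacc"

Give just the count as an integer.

1

1 → no match
2 → no match
3 → no match — must start with "b"
4 → no match
5 → no match
6 → match
Total matched: 1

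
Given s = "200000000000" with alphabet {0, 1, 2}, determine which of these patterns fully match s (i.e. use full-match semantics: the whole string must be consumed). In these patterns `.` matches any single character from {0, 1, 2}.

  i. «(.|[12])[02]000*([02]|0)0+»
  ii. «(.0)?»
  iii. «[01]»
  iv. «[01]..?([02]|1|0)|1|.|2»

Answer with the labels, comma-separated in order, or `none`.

i

i → match
ii → no match
iii → no match
iv → no match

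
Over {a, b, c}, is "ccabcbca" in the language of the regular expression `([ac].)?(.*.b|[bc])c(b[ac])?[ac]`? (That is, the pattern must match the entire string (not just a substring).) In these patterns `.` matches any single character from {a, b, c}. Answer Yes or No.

Yes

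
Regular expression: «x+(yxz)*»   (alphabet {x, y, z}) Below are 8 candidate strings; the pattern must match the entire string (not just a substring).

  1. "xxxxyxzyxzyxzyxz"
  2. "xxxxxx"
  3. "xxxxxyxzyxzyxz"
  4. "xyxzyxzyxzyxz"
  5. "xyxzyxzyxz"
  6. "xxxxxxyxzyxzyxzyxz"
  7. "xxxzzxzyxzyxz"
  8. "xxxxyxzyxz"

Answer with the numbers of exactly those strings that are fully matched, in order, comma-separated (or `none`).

1, 2, 3, 4, 5, 6, 8

1 → match
2 → match
3 → match
4 → match
5 → match
6 → match
7 → no match
8 → match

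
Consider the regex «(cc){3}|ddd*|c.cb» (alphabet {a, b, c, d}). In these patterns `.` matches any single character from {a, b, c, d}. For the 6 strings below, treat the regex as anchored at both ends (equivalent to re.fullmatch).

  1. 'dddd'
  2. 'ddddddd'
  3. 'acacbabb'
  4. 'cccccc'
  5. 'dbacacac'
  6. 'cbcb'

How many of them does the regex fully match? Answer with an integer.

1 → match
2 → match
3 → no match
4 → match
5 → no match
6 → match
Total matched: 4

4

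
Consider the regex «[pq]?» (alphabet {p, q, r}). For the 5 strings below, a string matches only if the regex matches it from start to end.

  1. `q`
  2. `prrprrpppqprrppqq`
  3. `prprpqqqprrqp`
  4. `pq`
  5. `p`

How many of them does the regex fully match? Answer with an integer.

2

1 → match
2 → no match
3 → no match
4 → no match
5 → match
Total matched: 2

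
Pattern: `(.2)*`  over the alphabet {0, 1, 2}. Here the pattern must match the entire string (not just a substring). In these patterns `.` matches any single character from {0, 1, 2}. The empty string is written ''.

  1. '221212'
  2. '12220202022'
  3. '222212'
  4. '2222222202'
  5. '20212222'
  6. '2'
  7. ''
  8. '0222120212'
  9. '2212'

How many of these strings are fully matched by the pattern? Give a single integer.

6

1 → match
2 → no match
3 → match
4 → match
5 → no match
6 → no match
7 → match
8 → match
9 → match
Total matched: 6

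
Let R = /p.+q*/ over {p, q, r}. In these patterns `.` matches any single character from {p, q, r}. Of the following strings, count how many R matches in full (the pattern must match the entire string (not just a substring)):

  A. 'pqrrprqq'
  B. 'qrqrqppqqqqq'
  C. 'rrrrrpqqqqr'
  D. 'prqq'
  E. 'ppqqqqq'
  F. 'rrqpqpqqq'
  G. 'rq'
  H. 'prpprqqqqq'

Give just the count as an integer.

4

A → match
B → no match — must start with 'p'
C → no match — must start with 'p'
D → match
E → match
F → no match — must start with 'p'
G → no match — must start with 'p'
H → match
Total matched: 4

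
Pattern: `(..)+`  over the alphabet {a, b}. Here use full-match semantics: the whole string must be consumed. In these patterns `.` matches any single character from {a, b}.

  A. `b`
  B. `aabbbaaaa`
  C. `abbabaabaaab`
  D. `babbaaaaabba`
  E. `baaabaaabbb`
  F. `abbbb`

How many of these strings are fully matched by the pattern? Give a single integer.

A → no match
B → no match
C → match
D → match
E → no match
F → no match
Total matched: 2

2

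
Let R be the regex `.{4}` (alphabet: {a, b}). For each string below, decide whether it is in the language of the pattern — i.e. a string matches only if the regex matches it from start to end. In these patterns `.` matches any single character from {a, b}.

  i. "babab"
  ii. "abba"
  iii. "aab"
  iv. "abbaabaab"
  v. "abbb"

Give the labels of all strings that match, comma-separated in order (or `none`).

ii, v

i → no match
ii → match
iii → no match
iv → no match
v → match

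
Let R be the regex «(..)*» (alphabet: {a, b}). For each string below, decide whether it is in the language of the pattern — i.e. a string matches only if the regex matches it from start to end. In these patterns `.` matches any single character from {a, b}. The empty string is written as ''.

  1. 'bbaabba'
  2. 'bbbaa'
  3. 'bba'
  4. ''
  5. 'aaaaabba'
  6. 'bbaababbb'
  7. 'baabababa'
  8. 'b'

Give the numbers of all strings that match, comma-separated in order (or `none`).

1 → no match
2 → no match
3 → no match
4 → match
5 → match
6 → no match
7 → no match
8 → no match

4, 5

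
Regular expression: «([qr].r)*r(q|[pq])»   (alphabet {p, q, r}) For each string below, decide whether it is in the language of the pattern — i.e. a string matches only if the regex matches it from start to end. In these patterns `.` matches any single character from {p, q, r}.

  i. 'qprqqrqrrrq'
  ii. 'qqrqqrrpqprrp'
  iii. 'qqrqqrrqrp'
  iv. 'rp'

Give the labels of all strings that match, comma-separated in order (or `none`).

i → match
ii → no match
iii → no match
iv → match

i, iv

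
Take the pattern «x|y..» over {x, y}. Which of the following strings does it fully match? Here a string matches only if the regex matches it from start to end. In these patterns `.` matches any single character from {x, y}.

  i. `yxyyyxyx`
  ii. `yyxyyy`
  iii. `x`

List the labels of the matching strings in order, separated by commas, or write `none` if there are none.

i → no match
ii → no match
iii → match

iii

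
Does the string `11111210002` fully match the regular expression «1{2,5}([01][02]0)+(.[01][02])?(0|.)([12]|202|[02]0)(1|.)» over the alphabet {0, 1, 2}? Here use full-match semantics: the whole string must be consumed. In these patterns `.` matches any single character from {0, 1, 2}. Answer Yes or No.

No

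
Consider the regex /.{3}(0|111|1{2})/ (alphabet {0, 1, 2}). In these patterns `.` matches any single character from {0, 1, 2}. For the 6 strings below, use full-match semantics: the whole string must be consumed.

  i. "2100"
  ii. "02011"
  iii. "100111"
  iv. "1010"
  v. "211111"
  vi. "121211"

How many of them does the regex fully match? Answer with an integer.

i → match
ii → match
iii → match
iv → match
v → match
vi → no match
Total matched: 5

5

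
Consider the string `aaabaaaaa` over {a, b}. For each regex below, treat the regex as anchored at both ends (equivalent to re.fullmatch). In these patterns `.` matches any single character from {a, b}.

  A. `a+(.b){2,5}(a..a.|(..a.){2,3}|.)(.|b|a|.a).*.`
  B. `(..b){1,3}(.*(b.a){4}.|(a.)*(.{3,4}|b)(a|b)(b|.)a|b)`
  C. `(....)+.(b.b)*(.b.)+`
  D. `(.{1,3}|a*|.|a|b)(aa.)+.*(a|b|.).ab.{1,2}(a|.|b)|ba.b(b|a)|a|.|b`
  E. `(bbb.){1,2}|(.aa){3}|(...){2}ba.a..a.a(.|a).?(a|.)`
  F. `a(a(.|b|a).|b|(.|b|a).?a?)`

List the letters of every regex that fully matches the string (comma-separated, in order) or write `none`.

E

A → no match
B → no match
C → no match
D → no match
E → match
F → no match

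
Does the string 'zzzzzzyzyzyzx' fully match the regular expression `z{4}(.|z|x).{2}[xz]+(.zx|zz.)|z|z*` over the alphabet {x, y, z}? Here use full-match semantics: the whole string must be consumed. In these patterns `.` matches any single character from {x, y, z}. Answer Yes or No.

No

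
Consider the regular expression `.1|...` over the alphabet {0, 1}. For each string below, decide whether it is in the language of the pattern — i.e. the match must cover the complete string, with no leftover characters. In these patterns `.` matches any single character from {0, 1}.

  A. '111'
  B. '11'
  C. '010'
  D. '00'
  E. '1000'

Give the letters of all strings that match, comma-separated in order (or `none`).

A. '111' → match
B. '11' → match
C. '010' → match
D. '00' → no match
E. '1000' → no match

A, B, C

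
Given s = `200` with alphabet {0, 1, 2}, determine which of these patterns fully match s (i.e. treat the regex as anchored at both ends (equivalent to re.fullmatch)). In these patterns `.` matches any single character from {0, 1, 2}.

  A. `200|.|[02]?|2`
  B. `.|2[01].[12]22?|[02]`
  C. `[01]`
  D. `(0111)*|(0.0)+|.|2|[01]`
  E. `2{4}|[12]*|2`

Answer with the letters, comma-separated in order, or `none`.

A → match
B → no match
C → no match
D → no match
E → no match

A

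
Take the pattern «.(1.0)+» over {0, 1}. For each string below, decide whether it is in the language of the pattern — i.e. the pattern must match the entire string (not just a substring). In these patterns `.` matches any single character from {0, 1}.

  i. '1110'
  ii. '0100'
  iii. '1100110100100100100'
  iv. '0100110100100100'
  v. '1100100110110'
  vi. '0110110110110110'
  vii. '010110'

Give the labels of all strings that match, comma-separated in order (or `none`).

i. '1110' → match
ii. '0100' → match
iii → match
iv → match
v → match
vi → match
vii. '010110' → no match

i, ii, iii, iv, v, vi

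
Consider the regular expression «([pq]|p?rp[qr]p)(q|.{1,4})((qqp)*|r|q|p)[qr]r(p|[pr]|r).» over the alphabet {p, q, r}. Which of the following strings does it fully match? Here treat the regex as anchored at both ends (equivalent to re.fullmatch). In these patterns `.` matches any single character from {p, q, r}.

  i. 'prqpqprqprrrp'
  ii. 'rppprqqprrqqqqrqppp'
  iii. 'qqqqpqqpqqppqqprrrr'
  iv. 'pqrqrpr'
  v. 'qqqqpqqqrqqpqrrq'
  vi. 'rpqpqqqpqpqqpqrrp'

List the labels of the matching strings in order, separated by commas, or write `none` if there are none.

iv

i → no match
ii → no match
iii → no match
iv → match
v → no match
vi → no match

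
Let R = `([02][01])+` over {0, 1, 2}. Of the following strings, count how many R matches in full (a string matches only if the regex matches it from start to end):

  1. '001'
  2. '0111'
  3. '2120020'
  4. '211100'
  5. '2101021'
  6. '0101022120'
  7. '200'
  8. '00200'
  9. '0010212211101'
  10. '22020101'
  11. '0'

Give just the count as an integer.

1. '001' → no match
2. '0111' → no match
3. '2120020' → no match
4. '211100' → no match
5. '2101021' → no match
6. '0101022120' → no match
7. '200' → no match
8. '00200' → no match
9 → no match
10. '22020101' → no match
11. '0' → no match
Total matched: 0

0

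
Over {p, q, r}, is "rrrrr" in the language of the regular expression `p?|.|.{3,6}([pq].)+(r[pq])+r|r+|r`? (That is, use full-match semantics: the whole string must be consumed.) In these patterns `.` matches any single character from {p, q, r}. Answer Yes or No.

Yes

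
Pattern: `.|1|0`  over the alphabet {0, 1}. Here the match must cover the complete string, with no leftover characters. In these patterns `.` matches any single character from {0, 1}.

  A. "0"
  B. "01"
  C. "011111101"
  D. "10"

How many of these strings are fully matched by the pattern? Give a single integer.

A → match
B → no match
C → no match
D → no match
Total matched: 1

1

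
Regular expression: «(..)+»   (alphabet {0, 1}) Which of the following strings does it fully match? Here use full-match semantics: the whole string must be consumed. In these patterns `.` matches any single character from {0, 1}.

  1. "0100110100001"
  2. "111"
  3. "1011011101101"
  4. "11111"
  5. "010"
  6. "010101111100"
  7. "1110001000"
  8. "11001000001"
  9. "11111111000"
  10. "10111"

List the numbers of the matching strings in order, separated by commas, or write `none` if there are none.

6, 7

1 → no match
2. "111" → no match
3 → no match
4. "11111" → no match
5. "010" → no match
6. "010101111100" → match
7. "1110001000" → match
8. "11001000001" → no match
9. "11111111000" → no match
10. "10111" → no match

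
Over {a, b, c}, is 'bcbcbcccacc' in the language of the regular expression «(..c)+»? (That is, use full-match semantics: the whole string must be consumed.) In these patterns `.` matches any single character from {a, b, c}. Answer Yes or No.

No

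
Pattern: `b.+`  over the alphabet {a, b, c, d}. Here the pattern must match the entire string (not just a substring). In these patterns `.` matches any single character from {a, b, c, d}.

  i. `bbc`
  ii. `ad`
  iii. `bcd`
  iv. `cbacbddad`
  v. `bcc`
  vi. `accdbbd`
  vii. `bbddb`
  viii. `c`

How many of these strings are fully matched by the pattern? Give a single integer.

i → match
ii → no match — must start with `b`
iii → match
iv → no match — must start with `b`
v → match
vi → no match — must start with `b`
vii → match
viii → no match — must start with `b`
Total matched: 4

4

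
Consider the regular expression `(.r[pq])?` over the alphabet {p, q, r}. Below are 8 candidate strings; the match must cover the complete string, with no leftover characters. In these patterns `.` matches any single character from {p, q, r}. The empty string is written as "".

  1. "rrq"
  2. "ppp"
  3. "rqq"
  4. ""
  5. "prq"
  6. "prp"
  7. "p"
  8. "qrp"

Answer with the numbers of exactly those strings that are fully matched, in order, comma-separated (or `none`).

1 → match
2 → no match
3 → no match
4 → match
5 → match
6 → match
7 → no match
8 → match

1, 4, 5, 6, 8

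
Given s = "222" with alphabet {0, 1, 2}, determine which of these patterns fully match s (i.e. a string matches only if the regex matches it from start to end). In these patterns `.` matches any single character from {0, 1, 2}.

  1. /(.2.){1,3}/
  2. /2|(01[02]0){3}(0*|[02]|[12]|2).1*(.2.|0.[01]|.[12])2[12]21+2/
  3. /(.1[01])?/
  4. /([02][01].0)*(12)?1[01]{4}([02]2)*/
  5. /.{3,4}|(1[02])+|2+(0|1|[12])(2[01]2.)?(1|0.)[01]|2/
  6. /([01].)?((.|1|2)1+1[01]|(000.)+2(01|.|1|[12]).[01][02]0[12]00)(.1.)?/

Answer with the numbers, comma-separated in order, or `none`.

1, 5

1 → match
2 → no match
3 → no match
4 → no match
5 → match
6 → no match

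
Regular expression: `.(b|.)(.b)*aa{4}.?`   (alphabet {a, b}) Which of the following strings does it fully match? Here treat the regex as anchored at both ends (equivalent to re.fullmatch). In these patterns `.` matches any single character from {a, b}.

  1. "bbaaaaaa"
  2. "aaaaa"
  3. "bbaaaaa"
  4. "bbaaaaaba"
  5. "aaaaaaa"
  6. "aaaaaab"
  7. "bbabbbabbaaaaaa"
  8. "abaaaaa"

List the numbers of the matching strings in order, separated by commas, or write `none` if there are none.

1 → match
2 → no match
3 → match
4 → no match
5 → match
6 → no match
7 → no match
8 → match

1, 3, 5, 8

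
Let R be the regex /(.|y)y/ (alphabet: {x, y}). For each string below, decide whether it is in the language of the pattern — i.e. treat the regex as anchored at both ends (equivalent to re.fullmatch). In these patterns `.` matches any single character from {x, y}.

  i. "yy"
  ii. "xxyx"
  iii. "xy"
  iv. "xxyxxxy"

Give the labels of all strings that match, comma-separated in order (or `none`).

i, iii

i → match
ii → no match — must end with "y"
iii → match
iv → no match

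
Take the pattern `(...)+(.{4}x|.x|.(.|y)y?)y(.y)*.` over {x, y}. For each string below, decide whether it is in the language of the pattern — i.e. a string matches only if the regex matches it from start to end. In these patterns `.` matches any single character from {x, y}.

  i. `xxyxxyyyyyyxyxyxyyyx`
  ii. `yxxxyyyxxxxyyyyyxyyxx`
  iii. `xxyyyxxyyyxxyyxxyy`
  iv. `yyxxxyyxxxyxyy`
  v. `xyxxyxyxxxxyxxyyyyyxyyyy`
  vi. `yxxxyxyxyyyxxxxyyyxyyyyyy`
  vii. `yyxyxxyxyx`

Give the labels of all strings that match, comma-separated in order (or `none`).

i → match
ii → no match
iii → no match
iv → no match
v → match
vi → match
vii → match

i, v, vi, vii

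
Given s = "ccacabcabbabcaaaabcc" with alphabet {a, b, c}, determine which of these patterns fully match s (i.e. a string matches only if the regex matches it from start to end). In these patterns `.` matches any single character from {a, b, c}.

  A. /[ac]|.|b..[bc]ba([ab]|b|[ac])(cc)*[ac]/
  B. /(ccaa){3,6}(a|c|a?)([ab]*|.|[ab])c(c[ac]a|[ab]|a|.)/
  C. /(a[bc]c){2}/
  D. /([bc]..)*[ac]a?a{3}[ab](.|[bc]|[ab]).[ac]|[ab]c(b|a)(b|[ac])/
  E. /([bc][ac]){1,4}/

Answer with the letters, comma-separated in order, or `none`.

A → no match
B → no match — must start with "ccaa"
C → no match — must start with "a"
D → match
E → no match

D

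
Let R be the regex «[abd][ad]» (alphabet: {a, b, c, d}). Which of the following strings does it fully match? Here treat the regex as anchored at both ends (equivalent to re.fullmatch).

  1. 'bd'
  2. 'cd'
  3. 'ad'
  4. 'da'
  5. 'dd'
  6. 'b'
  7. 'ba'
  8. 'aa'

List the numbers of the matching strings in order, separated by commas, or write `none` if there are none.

1, 3, 4, 5, 7, 8

1 → match
2 → no match
3 → match
4 → match
5 → match
6 → no match
7 → match
8 → match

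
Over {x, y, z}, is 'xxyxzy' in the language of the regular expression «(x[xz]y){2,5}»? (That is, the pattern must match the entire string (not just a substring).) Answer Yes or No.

Yes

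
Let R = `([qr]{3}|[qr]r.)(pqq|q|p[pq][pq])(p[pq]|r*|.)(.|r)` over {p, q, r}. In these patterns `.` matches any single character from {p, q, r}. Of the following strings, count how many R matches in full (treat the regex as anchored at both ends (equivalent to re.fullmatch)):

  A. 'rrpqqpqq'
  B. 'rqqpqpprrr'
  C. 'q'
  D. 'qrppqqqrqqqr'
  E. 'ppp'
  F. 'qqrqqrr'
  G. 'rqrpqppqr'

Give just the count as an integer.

A → no match
B → no match
C → no match
D → no match
E → no match
F → no match
G → match
Total matched: 1

1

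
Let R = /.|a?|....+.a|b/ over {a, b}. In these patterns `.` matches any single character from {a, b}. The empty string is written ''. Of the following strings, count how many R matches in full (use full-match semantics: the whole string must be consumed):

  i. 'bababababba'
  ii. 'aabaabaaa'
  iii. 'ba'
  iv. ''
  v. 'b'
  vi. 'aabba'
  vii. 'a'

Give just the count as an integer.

5

i → match
ii → match
iii → no match
iv → match
v → match
vi → no match
vii → match
Total matched: 5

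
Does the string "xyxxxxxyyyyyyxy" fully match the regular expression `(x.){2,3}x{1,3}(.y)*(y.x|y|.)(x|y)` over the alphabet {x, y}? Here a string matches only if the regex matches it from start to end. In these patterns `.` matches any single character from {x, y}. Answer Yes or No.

Yes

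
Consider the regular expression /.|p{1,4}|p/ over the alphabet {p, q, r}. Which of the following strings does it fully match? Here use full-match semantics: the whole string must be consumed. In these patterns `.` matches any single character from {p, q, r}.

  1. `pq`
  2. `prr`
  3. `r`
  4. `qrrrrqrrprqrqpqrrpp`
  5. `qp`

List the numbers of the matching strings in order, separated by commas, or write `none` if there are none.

3

1 → no match
2 → no match
3 → match
4 → no match
5 → no match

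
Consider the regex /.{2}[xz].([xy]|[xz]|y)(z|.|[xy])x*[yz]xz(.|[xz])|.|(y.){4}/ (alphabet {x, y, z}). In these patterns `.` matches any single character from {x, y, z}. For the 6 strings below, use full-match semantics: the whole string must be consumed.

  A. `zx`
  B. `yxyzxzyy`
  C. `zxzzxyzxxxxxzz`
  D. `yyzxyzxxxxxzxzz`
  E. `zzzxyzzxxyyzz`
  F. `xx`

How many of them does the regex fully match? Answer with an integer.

1

A → no match
B → no match
C → no match
D → match
E → no match
F → no match
Total matched: 1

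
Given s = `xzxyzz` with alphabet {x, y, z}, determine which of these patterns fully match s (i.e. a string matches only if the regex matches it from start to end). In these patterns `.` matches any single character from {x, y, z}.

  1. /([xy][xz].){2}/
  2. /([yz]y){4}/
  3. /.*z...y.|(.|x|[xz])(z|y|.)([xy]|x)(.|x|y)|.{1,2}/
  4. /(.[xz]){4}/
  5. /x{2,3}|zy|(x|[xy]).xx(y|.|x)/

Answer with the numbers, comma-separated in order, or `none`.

1 → match
2 → no match — must end with `y`
3 → no match
4 → no match
5 → no match

1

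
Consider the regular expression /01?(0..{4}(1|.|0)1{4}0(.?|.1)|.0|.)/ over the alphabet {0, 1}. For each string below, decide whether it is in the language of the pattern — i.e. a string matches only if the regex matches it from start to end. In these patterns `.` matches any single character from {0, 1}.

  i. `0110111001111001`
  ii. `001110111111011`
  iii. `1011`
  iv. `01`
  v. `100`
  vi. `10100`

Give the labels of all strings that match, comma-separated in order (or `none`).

ii, iv

i → no match
ii → match
iii → no match — must start with `0`
iv → match
v → no match — must start with `0`
vi → no match — must start with `0`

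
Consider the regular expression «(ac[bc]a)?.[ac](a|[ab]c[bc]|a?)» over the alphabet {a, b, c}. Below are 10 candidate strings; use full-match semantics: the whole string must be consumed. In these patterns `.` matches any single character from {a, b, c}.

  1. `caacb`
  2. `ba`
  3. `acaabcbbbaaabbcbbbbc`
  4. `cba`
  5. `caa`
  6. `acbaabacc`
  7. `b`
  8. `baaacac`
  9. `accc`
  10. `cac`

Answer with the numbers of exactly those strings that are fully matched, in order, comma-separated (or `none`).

1, 2, 5

1 → match
2 → match
3 → no match
4 → no match
5 → match
6 → no match
7 → no match
8 → no match
9 → no match
10 → no match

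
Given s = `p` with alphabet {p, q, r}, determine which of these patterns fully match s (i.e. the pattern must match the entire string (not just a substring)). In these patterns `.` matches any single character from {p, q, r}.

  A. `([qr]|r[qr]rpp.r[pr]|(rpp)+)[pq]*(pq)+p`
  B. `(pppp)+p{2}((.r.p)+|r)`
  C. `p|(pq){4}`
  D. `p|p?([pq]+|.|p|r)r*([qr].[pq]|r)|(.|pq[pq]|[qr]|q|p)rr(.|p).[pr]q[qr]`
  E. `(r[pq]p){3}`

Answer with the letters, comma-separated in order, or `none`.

C, D

A → no match — must end with `pqp`
B → no match — must start with `pppp`
C → match
D → match
E → no match — must start with `r`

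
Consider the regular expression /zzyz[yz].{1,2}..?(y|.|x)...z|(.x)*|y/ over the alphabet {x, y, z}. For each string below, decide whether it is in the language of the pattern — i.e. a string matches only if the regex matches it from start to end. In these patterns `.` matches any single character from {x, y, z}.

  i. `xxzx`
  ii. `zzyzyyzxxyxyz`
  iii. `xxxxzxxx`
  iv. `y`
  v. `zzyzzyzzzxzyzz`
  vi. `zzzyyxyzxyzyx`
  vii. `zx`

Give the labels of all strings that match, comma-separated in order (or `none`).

i → match
ii → match
iii → match
iv → match
v → match
vi → no match
vii → match

i, ii, iii, iv, v, vii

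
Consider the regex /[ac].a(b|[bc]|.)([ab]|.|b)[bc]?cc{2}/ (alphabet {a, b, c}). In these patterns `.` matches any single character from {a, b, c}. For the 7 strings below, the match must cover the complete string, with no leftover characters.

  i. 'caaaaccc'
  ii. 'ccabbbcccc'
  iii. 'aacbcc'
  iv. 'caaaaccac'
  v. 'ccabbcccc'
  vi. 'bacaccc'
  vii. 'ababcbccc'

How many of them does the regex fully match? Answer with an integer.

i. 'caaaaccc' → match
ii. 'ccabbbcccc' → no match
iii. 'aacbcc' → no match
iv. 'caaaaccac' → no match
v. 'ccabbcccc' → match
vi. 'bacaccc' → no match
vii. 'ababcbccc' → match
Total matched: 3

3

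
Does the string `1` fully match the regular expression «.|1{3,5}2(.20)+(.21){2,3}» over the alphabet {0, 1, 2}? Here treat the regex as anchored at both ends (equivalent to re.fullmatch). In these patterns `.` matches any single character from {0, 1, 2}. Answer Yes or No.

Yes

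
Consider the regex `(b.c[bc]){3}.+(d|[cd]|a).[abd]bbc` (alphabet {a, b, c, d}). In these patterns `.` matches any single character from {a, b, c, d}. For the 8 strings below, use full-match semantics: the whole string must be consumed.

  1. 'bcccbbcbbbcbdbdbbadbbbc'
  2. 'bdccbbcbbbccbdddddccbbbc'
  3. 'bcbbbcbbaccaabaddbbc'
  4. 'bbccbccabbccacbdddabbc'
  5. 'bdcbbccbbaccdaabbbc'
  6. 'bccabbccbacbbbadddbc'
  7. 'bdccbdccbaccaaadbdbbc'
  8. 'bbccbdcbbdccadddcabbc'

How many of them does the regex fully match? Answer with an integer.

1 → match
2 → match
3 → no match
4 → no match
5 → match
6 → no match — must end with 'bbc'
7 → match
8 → match
Total matched: 5

5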